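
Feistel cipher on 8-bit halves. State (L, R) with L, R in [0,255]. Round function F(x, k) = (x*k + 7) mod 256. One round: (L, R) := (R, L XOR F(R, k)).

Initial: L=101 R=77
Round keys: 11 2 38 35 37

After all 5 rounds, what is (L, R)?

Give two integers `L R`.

Round 1 (k=11): L=77 R=51
Round 2 (k=2): L=51 R=32
Round 3 (k=38): L=32 R=244
Round 4 (k=35): L=244 R=67
Round 5 (k=37): L=67 R=66

Answer: 67 66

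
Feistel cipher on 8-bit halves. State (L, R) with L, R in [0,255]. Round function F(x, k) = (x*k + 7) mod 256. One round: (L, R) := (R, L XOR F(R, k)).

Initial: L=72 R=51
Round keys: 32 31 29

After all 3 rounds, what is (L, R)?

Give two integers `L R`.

Answer: 139 233

Derivation:
Round 1 (k=32): L=51 R=47
Round 2 (k=31): L=47 R=139
Round 3 (k=29): L=139 R=233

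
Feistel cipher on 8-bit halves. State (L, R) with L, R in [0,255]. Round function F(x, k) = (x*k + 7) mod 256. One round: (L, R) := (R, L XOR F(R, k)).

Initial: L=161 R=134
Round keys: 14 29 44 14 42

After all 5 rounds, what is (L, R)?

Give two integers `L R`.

Answer: 10 10

Derivation:
Round 1 (k=14): L=134 R=250
Round 2 (k=29): L=250 R=223
Round 3 (k=44): L=223 R=161
Round 4 (k=14): L=161 R=10
Round 5 (k=42): L=10 R=10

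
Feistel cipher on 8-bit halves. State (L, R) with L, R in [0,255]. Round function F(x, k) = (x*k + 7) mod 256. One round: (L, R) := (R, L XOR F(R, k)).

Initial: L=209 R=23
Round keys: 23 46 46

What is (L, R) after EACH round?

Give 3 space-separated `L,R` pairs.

Round 1 (k=23): L=23 R=201
Round 2 (k=46): L=201 R=50
Round 3 (k=46): L=50 R=202

Answer: 23,201 201,50 50,202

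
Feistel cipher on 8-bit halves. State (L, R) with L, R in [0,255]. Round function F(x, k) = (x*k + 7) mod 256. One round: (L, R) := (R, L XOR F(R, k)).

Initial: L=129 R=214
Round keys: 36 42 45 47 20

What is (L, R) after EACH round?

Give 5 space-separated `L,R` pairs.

Answer: 214,158 158,37 37,22 22,52 52,1

Derivation:
Round 1 (k=36): L=214 R=158
Round 2 (k=42): L=158 R=37
Round 3 (k=45): L=37 R=22
Round 4 (k=47): L=22 R=52
Round 5 (k=20): L=52 R=1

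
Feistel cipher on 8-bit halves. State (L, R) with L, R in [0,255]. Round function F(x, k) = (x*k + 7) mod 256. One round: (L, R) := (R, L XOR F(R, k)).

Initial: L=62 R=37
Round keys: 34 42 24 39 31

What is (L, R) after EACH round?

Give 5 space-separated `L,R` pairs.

Answer: 37,207 207,216 216,136 136,103 103,8

Derivation:
Round 1 (k=34): L=37 R=207
Round 2 (k=42): L=207 R=216
Round 3 (k=24): L=216 R=136
Round 4 (k=39): L=136 R=103
Round 5 (k=31): L=103 R=8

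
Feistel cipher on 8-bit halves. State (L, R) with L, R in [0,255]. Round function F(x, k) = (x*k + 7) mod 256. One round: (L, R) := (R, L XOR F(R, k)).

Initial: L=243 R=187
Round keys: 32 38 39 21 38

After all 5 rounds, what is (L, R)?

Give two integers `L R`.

Round 1 (k=32): L=187 R=148
Round 2 (k=38): L=148 R=68
Round 3 (k=39): L=68 R=247
Round 4 (k=21): L=247 R=14
Round 5 (k=38): L=14 R=236

Answer: 14 236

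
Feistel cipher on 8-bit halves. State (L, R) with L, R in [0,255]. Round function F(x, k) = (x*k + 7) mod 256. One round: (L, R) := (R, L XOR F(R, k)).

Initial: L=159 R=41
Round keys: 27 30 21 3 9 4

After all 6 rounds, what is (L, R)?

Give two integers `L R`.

Answer: 58 106

Derivation:
Round 1 (k=27): L=41 R=197
Round 2 (k=30): L=197 R=52
Round 3 (k=21): L=52 R=142
Round 4 (k=3): L=142 R=133
Round 5 (k=9): L=133 R=58
Round 6 (k=4): L=58 R=106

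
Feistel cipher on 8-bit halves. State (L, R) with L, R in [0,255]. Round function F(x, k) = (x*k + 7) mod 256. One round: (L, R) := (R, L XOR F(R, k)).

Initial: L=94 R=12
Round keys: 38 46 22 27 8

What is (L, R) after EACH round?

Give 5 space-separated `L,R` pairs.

Answer: 12,145 145,25 25,188 188,194 194,171

Derivation:
Round 1 (k=38): L=12 R=145
Round 2 (k=46): L=145 R=25
Round 3 (k=22): L=25 R=188
Round 4 (k=27): L=188 R=194
Round 5 (k=8): L=194 R=171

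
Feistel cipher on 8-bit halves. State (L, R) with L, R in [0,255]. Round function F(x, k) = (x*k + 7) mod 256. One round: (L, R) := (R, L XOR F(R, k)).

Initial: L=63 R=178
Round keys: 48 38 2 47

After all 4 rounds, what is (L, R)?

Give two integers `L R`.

Answer: 9 11

Derivation:
Round 1 (k=48): L=178 R=88
Round 2 (k=38): L=88 R=165
Round 3 (k=2): L=165 R=9
Round 4 (k=47): L=9 R=11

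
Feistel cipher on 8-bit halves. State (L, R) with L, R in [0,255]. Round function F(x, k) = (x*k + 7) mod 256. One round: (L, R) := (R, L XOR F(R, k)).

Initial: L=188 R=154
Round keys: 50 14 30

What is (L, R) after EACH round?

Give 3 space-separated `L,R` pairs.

Answer: 154,167 167,179 179,166

Derivation:
Round 1 (k=50): L=154 R=167
Round 2 (k=14): L=167 R=179
Round 3 (k=30): L=179 R=166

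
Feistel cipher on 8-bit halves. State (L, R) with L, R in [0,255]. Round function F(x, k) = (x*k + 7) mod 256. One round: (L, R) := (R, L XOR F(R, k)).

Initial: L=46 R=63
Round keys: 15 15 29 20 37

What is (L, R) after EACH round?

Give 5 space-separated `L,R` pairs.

Round 1 (k=15): L=63 R=150
Round 2 (k=15): L=150 R=238
Round 3 (k=29): L=238 R=107
Round 4 (k=20): L=107 R=141
Round 5 (k=37): L=141 R=3

Answer: 63,150 150,238 238,107 107,141 141,3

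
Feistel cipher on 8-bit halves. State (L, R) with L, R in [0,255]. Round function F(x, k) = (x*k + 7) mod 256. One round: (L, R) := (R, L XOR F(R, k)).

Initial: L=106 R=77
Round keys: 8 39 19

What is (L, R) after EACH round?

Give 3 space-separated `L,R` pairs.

Answer: 77,5 5,135 135,9

Derivation:
Round 1 (k=8): L=77 R=5
Round 2 (k=39): L=5 R=135
Round 3 (k=19): L=135 R=9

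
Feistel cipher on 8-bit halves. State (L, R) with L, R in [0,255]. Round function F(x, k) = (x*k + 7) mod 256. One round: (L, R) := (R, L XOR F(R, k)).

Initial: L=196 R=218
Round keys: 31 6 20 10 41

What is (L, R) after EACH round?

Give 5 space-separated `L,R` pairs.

Round 1 (k=31): L=218 R=169
Round 2 (k=6): L=169 R=39
Round 3 (k=20): L=39 R=186
Round 4 (k=10): L=186 R=108
Round 5 (k=41): L=108 R=233

Answer: 218,169 169,39 39,186 186,108 108,233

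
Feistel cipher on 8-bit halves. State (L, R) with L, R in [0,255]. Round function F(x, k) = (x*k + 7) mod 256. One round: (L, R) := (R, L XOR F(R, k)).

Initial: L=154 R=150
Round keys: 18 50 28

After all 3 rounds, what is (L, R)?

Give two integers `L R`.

Answer: 95 98

Derivation:
Round 1 (k=18): L=150 R=9
Round 2 (k=50): L=9 R=95
Round 3 (k=28): L=95 R=98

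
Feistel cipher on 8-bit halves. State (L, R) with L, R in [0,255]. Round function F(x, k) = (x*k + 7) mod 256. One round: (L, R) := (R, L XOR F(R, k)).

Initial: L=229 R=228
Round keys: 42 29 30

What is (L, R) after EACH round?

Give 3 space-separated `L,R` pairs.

Answer: 228,138 138,77 77,135

Derivation:
Round 1 (k=42): L=228 R=138
Round 2 (k=29): L=138 R=77
Round 3 (k=30): L=77 R=135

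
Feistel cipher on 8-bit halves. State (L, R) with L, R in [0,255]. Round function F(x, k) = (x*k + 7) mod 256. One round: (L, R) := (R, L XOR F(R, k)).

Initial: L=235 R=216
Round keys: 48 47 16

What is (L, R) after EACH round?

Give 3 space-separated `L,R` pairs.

Round 1 (k=48): L=216 R=108
Round 2 (k=47): L=108 R=3
Round 3 (k=16): L=3 R=91

Answer: 216,108 108,3 3,91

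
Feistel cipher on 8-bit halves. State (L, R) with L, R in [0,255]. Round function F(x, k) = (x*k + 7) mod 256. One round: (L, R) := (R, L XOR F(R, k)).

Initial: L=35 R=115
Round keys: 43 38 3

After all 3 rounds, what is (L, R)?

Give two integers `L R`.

Round 1 (k=43): L=115 R=123
Round 2 (k=38): L=123 R=58
Round 3 (k=3): L=58 R=206

Answer: 58 206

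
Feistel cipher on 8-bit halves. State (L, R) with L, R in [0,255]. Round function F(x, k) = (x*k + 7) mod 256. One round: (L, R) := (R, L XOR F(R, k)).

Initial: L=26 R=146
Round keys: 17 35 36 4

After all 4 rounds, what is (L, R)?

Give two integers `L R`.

Round 1 (k=17): L=146 R=163
Round 2 (k=35): L=163 R=194
Round 3 (k=36): L=194 R=236
Round 4 (k=4): L=236 R=117

Answer: 236 117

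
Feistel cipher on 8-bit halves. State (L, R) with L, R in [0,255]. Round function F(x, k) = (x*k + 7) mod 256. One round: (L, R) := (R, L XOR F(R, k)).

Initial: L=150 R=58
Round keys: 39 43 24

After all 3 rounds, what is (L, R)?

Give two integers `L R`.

Round 1 (k=39): L=58 R=75
Round 2 (k=43): L=75 R=154
Round 3 (k=24): L=154 R=60

Answer: 154 60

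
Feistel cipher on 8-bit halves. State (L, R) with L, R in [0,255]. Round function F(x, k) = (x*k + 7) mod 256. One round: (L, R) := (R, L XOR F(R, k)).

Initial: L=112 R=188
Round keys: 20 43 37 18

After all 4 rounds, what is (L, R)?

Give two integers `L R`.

Round 1 (k=20): L=188 R=199
Round 2 (k=43): L=199 R=200
Round 3 (k=37): L=200 R=40
Round 4 (k=18): L=40 R=31

Answer: 40 31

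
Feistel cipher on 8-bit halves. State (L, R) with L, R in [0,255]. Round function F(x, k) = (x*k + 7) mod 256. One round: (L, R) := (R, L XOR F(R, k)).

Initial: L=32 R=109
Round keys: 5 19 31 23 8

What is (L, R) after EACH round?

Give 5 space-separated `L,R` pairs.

Answer: 109,8 8,242 242,93 93,144 144,218

Derivation:
Round 1 (k=5): L=109 R=8
Round 2 (k=19): L=8 R=242
Round 3 (k=31): L=242 R=93
Round 4 (k=23): L=93 R=144
Round 5 (k=8): L=144 R=218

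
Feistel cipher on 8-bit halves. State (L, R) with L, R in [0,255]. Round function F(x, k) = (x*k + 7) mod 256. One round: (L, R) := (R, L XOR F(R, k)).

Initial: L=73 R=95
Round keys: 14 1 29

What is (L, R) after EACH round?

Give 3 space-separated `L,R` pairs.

Answer: 95,112 112,40 40,255

Derivation:
Round 1 (k=14): L=95 R=112
Round 2 (k=1): L=112 R=40
Round 3 (k=29): L=40 R=255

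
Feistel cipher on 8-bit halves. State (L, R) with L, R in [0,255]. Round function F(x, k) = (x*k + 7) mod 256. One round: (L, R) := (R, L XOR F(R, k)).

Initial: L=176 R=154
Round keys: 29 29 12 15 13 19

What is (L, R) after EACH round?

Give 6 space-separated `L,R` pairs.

Answer: 154,201 201,86 86,198 198,247 247,84 84,180

Derivation:
Round 1 (k=29): L=154 R=201
Round 2 (k=29): L=201 R=86
Round 3 (k=12): L=86 R=198
Round 4 (k=15): L=198 R=247
Round 5 (k=13): L=247 R=84
Round 6 (k=19): L=84 R=180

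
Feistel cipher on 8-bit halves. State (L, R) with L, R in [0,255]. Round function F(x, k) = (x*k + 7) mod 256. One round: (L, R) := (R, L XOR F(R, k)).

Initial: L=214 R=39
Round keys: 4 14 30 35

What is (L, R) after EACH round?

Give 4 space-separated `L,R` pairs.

Answer: 39,117 117,74 74,198 198,83

Derivation:
Round 1 (k=4): L=39 R=117
Round 2 (k=14): L=117 R=74
Round 3 (k=30): L=74 R=198
Round 4 (k=35): L=198 R=83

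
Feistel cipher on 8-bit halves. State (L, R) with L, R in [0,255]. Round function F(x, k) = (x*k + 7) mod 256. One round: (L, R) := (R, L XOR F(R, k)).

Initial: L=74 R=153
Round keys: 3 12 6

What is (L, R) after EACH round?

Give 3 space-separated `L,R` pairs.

Round 1 (k=3): L=153 R=152
Round 2 (k=12): L=152 R=190
Round 3 (k=6): L=190 R=227

Answer: 153,152 152,190 190,227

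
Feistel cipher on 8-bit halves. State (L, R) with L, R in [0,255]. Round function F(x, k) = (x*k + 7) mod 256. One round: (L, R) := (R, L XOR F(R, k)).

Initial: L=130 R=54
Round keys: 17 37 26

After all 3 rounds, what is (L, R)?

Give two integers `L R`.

Round 1 (k=17): L=54 R=31
Round 2 (k=37): L=31 R=180
Round 3 (k=26): L=180 R=80

Answer: 180 80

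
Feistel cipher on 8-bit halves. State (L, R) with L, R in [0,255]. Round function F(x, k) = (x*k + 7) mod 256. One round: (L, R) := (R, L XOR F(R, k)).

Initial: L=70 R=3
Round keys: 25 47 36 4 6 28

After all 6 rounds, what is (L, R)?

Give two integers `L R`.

Round 1 (k=25): L=3 R=20
Round 2 (k=47): L=20 R=176
Round 3 (k=36): L=176 R=211
Round 4 (k=4): L=211 R=227
Round 5 (k=6): L=227 R=138
Round 6 (k=28): L=138 R=252

Answer: 138 252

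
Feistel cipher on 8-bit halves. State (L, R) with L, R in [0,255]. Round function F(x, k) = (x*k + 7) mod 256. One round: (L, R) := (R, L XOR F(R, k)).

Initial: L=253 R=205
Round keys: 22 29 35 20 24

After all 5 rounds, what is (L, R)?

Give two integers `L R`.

Round 1 (k=22): L=205 R=88
Round 2 (k=29): L=88 R=50
Round 3 (k=35): L=50 R=133
Round 4 (k=20): L=133 R=89
Round 5 (k=24): L=89 R=218

Answer: 89 218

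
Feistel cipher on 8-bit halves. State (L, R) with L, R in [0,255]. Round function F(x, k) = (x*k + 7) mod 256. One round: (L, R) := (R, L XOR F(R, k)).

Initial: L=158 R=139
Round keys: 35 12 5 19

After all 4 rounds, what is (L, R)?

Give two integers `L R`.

Round 1 (k=35): L=139 R=150
Round 2 (k=12): L=150 R=132
Round 3 (k=5): L=132 R=13
Round 4 (k=19): L=13 R=122

Answer: 13 122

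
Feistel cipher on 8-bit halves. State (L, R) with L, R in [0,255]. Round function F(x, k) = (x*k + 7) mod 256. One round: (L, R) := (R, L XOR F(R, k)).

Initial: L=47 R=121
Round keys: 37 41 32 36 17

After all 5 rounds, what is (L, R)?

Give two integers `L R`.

Answer: 164 39

Derivation:
Round 1 (k=37): L=121 R=171
Round 2 (k=41): L=171 R=19
Round 3 (k=32): L=19 R=204
Round 4 (k=36): L=204 R=164
Round 5 (k=17): L=164 R=39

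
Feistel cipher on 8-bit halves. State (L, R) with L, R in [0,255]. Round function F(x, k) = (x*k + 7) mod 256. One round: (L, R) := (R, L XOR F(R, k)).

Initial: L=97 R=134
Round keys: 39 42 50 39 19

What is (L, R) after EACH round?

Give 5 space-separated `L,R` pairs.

Answer: 134,16 16,33 33,105 105,39 39,133

Derivation:
Round 1 (k=39): L=134 R=16
Round 2 (k=42): L=16 R=33
Round 3 (k=50): L=33 R=105
Round 4 (k=39): L=105 R=39
Round 5 (k=19): L=39 R=133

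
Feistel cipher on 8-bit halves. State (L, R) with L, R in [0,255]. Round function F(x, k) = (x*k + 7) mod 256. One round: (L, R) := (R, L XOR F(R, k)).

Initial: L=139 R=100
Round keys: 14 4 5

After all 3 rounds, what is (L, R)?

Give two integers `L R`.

Round 1 (k=14): L=100 R=244
Round 2 (k=4): L=244 R=179
Round 3 (k=5): L=179 R=114

Answer: 179 114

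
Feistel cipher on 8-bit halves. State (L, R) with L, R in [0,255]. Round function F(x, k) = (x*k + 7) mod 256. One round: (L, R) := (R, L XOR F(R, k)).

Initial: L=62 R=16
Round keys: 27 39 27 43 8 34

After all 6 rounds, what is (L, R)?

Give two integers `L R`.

Round 1 (k=27): L=16 R=137
Round 2 (k=39): L=137 R=246
Round 3 (k=27): L=246 R=112
Round 4 (k=43): L=112 R=33
Round 5 (k=8): L=33 R=127
Round 6 (k=34): L=127 R=196

Answer: 127 196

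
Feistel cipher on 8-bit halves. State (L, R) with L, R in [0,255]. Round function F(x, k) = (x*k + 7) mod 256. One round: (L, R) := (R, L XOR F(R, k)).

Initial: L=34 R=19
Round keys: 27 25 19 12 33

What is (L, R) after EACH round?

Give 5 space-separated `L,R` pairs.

Answer: 19,42 42,50 50,151 151,41 41,199

Derivation:
Round 1 (k=27): L=19 R=42
Round 2 (k=25): L=42 R=50
Round 3 (k=19): L=50 R=151
Round 4 (k=12): L=151 R=41
Round 5 (k=33): L=41 R=199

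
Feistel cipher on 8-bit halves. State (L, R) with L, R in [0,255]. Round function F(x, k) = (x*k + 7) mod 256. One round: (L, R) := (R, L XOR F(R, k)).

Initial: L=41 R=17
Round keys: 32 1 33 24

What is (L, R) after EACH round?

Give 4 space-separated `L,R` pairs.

Answer: 17,14 14,4 4,133 133,123

Derivation:
Round 1 (k=32): L=17 R=14
Round 2 (k=1): L=14 R=4
Round 3 (k=33): L=4 R=133
Round 4 (k=24): L=133 R=123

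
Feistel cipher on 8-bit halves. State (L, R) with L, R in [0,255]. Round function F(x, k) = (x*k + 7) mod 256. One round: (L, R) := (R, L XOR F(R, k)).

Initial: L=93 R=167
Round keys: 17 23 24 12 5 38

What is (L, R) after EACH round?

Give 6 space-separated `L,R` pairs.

Round 1 (k=17): L=167 R=67
Round 2 (k=23): L=67 R=171
Round 3 (k=24): L=171 R=76
Round 4 (k=12): L=76 R=60
Round 5 (k=5): L=60 R=127
Round 6 (k=38): L=127 R=221

Answer: 167,67 67,171 171,76 76,60 60,127 127,221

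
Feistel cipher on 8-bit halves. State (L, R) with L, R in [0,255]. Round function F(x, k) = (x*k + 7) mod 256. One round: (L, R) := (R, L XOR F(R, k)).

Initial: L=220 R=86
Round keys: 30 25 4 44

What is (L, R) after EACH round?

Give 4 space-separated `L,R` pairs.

Answer: 86,199 199,32 32,64 64,39

Derivation:
Round 1 (k=30): L=86 R=199
Round 2 (k=25): L=199 R=32
Round 3 (k=4): L=32 R=64
Round 4 (k=44): L=64 R=39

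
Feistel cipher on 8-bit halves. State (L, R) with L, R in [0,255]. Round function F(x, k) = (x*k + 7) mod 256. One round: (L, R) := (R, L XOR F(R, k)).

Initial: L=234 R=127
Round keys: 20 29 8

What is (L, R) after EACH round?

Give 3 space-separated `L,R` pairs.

Answer: 127,25 25,163 163,6

Derivation:
Round 1 (k=20): L=127 R=25
Round 2 (k=29): L=25 R=163
Round 3 (k=8): L=163 R=6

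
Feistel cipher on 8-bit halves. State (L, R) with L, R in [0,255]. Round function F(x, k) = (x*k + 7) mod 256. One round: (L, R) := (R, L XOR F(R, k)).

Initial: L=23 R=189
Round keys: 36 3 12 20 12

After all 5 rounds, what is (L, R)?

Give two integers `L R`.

Answer: 85 128

Derivation:
Round 1 (k=36): L=189 R=140
Round 2 (k=3): L=140 R=22
Round 3 (k=12): L=22 R=131
Round 4 (k=20): L=131 R=85
Round 5 (k=12): L=85 R=128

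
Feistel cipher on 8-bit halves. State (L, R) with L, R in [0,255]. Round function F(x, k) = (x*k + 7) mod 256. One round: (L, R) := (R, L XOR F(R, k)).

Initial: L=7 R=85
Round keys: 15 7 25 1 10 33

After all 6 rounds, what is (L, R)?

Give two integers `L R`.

Round 1 (k=15): L=85 R=5
Round 2 (k=7): L=5 R=127
Round 3 (k=25): L=127 R=107
Round 4 (k=1): L=107 R=13
Round 5 (k=10): L=13 R=226
Round 6 (k=33): L=226 R=36

Answer: 226 36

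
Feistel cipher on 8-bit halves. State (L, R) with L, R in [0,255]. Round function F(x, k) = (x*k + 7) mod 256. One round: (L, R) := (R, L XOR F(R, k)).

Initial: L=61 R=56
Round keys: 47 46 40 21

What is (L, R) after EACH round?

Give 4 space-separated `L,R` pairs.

Round 1 (k=47): L=56 R=114
Round 2 (k=46): L=114 R=187
Round 3 (k=40): L=187 R=77
Round 4 (k=21): L=77 R=227

Answer: 56,114 114,187 187,77 77,227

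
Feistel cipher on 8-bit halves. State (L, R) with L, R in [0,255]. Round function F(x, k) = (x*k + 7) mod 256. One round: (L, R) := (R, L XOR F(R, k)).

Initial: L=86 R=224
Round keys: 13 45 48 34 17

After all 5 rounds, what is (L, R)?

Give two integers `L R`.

Answer: 247 152

Derivation:
Round 1 (k=13): L=224 R=49
Round 2 (k=45): L=49 R=68
Round 3 (k=48): L=68 R=246
Round 4 (k=34): L=246 R=247
Round 5 (k=17): L=247 R=152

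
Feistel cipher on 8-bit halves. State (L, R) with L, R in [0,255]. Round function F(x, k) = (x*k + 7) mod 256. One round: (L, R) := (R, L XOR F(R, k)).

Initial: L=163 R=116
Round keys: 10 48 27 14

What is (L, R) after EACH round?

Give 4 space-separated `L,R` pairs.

Round 1 (k=10): L=116 R=44
Round 2 (k=48): L=44 R=51
Round 3 (k=27): L=51 R=68
Round 4 (k=14): L=68 R=140

Answer: 116,44 44,51 51,68 68,140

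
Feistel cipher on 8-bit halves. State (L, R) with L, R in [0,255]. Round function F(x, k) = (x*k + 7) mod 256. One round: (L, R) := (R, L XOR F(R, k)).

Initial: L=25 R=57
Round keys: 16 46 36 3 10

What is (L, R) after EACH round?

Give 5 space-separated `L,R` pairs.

Answer: 57,142 142,178 178,129 129,56 56,182

Derivation:
Round 1 (k=16): L=57 R=142
Round 2 (k=46): L=142 R=178
Round 3 (k=36): L=178 R=129
Round 4 (k=3): L=129 R=56
Round 5 (k=10): L=56 R=182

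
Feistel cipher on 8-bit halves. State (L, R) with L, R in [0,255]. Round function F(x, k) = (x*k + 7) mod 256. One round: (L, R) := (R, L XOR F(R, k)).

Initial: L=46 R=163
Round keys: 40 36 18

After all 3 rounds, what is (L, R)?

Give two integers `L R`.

Answer: 200 70

Derivation:
Round 1 (k=40): L=163 R=81
Round 2 (k=36): L=81 R=200
Round 3 (k=18): L=200 R=70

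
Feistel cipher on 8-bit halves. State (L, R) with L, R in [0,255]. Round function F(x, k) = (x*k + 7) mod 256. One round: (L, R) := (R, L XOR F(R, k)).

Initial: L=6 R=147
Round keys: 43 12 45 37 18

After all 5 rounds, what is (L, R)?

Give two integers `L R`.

Round 1 (k=43): L=147 R=190
Round 2 (k=12): L=190 R=124
Round 3 (k=45): L=124 R=109
Round 4 (k=37): L=109 R=180
Round 5 (k=18): L=180 R=194

Answer: 180 194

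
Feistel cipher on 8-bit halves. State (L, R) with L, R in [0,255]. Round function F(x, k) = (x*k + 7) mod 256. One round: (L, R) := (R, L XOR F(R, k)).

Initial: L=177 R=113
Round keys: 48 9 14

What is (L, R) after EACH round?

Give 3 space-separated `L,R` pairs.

Answer: 113,134 134,204 204,169

Derivation:
Round 1 (k=48): L=113 R=134
Round 2 (k=9): L=134 R=204
Round 3 (k=14): L=204 R=169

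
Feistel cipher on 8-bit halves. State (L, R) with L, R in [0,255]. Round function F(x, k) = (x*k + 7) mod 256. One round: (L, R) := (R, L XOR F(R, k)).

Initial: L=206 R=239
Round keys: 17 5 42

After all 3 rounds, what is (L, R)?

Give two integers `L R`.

Round 1 (k=17): L=239 R=40
Round 2 (k=5): L=40 R=32
Round 3 (k=42): L=32 R=111

Answer: 32 111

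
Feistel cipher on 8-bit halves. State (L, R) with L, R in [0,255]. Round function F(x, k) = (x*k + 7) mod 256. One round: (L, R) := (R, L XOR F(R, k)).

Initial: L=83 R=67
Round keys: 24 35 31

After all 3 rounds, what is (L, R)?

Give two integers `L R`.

Answer: 152 115

Derivation:
Round 1 (k=24): L=67 R=28
Round 2 (k=35): L=28 R=152
Round 3 (k=31): L=152 R=115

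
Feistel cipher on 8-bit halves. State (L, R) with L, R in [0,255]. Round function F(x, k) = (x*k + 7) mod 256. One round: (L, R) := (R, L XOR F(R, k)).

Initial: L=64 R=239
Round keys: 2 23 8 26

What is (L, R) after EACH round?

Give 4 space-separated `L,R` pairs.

Round 1 (k=2): L=239 R=165
Round 2 (k=23): L=165 R=53
Round 3 (k=8): L=53 R=10
Round 4 (k=26): L=10 R=62

Answer: 239,165 165,53 53,10 10,62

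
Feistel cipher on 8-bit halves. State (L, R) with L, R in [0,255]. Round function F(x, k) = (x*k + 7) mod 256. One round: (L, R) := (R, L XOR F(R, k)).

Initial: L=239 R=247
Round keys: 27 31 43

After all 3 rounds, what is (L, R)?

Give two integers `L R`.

Answer: 155 235

Derivation:
Round 1 (k=27): L=247 R=251
Round 2 (k=31): L=251 R=155
Round 3 (k=43): L=155 R=235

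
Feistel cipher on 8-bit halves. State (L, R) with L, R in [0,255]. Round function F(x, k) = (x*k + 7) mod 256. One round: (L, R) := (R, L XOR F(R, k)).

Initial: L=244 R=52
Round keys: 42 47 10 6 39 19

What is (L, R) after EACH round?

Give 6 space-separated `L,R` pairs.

Answer: 52,123 123,168 168,236 236,39 39,20 20,164

Derivation:
Round 1 (k=42): L=52 R=123
Round 2 (k=47): L=123 R=168
Round 3 (k=10): L=168 R=236
Round 4 (k=6): L=236 R=39
Round 5 (k=39): L=39 R=20
Round 6 (k=19): L=20 R=164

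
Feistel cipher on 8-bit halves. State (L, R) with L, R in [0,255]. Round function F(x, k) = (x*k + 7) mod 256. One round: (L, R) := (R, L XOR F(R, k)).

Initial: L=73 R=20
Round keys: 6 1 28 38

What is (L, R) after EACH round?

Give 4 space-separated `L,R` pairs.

Round 1 (k=6): L=20 R=54
Round 2 (k=1): L=54 R=41
Round 3 (k=28): L=41 R=181
Round 4 (k=38): L=181 R=204

Answer: 20,54 54,41 41,181 181,204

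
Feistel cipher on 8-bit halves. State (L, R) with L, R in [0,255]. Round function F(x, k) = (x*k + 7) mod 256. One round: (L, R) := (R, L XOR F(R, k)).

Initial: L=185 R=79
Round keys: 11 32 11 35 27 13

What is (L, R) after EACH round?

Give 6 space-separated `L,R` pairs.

Round 1 (k=11): L=79 R=213
Round 2 (k=32): L=213 R=232
Round 3 (k=11): L=232 R=42
Round 4 (k=35): L=42 R=45
Round 5 (k=27): L=45 R=236
Round 6 (k=13): L=236 R=46

Answer: 79,213 213,232 232,42 42,45 45,236 236,46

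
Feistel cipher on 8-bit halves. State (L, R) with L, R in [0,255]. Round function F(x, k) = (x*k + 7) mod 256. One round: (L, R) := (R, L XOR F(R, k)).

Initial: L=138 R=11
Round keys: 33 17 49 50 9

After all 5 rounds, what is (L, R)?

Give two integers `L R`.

Answer: 105 123

Derivation:
Round 1 (k=33): L=11 R=248
Round 2 (k=17): L=248 R=116
Round 3 (k=49): L=116 R=195
Round 4 (k=50): L=195 R=105
Round 5 (k=9): L=105 R=123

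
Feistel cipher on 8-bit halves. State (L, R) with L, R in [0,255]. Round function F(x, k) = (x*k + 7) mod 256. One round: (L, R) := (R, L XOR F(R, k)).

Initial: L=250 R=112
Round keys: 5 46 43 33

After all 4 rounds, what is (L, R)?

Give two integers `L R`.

Round 1 (k=5): L=112 R=205
Round 2 (k=46): L=205 R=173
Round 3 (k=43): L=173 R=219
Round 4 (k=33): L=219 R=239

Answer: 219 239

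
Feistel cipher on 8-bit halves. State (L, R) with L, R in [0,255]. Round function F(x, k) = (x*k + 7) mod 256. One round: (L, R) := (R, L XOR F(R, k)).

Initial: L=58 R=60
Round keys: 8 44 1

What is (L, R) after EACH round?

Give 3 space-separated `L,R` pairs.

Answer: 60,221 221,63 63,155

Derivation:
Round 1 (k=8): L=60 R=221
Round 2 (k=44): L=221 R=63
Round 3 (k=1): L=63 R=155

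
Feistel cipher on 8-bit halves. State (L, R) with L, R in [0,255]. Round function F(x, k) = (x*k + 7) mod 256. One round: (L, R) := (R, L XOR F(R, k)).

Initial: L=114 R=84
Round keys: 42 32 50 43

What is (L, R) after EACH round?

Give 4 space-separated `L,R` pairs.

Answer: 84,189 189,243 243,192 192,180

Derivation:
Round 1 (k=42): L=84 R=189
Round 2 (k=32): L=189 R=243
Round 3 (k=50): L=243 R=192
Round 4 (k=43): L=192 R=180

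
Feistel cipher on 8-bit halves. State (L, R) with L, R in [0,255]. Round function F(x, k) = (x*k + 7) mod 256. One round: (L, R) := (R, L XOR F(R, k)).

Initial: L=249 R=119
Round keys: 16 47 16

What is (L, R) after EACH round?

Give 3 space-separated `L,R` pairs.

Answer: 119,142 142,110 110,105

Derivation:
Round 1 (k=16): L=119 R=142
Round 2 (k=47): L=142 R=110
Round 3 (k=16): L=110 R=105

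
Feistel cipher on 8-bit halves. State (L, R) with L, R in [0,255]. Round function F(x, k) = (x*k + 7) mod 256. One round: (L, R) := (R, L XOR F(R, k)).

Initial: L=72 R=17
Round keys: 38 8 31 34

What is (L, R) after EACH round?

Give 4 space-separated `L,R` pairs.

Answer: 17,197 197,62 62,76 76,33

Derivation:
Round 1 (k=38): L=17 R=197
Round 2 (k=8): L=197 R=62
Round 3 (k=31): L=62 R=76
Round 4 (k=34): L=76 R=33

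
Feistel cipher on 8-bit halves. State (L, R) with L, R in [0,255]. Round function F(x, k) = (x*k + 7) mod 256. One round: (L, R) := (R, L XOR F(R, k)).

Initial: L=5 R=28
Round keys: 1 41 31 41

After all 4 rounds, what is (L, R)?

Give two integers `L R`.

Round 1 (k=1): L=28 R=38
Round 2 (k=41): L=38 R=1
Round 3 (k=31): L=1 R=0
Round 4 (k=41): L=0 R=6

Answer: 0 6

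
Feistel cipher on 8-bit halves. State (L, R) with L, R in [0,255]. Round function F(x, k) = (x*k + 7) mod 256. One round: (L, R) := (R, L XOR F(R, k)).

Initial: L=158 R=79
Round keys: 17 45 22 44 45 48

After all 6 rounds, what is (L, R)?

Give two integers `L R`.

Round 1 (k=17): L=79 R=216
Round 2 (k=45): L=216 R=176
Round 3 (k=22): L=176 R=255
Round 4 (k=44): L=255 R=107
Round 5 (k=45): L=107 R=41
Round 6 (k=48): L=41 R=220

Answer: 41 220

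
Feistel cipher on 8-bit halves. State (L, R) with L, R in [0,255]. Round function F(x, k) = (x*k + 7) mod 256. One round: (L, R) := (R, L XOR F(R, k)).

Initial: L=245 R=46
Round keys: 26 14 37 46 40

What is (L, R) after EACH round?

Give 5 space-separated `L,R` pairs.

Round 1 (k=26): L=46 R=70
Round 2 (k=14): L=70 R=245
Round 3 (k=37): L=245 R=54
Round 4 (k=46): L=54 R=78
Round 5 (k=40): L=78 R=1

Answer: 46,70 70,245 245,54 54,78 78,1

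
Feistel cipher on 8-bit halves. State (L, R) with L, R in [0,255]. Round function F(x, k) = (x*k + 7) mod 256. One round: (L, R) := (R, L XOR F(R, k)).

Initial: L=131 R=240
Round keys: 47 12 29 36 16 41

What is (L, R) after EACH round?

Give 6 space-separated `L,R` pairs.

Answer: 240,148 148,7 7,70 70,216 216,193 193,40

Derivation:
Round 1 (k=47): L=240 R=148
Round 2 (k=12): L=148 R=7
Round 3 (k=29): L=7 R=70
Round 4 (k=36): L=70 R=216
Round 5 (k=16): L=216 R=193
Round 6 (k=41): L=193 R=40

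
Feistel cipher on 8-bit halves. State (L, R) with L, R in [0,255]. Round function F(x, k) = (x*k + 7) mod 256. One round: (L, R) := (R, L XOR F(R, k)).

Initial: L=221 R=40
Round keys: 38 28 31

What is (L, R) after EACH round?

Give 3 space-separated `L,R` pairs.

Answer: 40,42 42,183 183,26

Derivation:
Round 1 (k=38): L=40 R=42
Round 2 (k=28): L=42 R=183
Round 3 (k=31): L=183 R=26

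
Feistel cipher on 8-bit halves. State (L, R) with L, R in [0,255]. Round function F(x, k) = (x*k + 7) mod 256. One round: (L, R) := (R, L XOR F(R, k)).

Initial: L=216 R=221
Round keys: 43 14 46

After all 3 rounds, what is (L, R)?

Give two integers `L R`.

Answer: 54 69

Derivation:
Round 1 (k=43): L=221 R=254
Round 2 (k=14): L=254 R=54
Round 3 (k=46): L=54 R=69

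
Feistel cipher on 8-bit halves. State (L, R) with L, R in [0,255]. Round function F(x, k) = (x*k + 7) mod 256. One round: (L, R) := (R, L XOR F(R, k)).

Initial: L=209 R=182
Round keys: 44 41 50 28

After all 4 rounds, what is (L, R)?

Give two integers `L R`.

Round 1 (k=44): L=182 R=158
Round 2 (k=41): L=158 R=227
Round 3 (k=50): L=227 R=195
Round 4 (k=28): L=195 R=184

Answer: 195 184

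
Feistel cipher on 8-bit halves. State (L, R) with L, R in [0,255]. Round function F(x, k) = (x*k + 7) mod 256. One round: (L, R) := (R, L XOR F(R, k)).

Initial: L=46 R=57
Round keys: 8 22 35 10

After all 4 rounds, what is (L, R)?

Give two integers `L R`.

Round 1 (k=8): L=57 R=225
Round 2 (k=22): L=225 R=100
Round 3 (k=35): L=100 R=82
Round 4 (k=10): L=82 R=95

Answer: 82 95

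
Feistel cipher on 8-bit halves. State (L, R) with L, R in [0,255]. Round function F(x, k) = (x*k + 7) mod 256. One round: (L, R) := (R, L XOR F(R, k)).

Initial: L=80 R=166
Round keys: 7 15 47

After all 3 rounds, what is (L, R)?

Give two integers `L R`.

Answer: 240 214

Derivation:
Round 1 (k=7): L=166 R=193
Round 2 (k=15): L=193 R=240
Round 3 (k=47): L=240 R=214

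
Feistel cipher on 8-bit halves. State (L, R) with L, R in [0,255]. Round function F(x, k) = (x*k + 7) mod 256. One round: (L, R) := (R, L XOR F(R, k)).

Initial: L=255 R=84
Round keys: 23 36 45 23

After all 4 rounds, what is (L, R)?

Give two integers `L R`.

Answer: 2 86

Derivation:
Round 1 (k=23): L=84 R=108
Round 2 (k=36): L=108 R=99
Round 3 (k=45): L=99 R=2
Round 4 (k=23): L=2 R=86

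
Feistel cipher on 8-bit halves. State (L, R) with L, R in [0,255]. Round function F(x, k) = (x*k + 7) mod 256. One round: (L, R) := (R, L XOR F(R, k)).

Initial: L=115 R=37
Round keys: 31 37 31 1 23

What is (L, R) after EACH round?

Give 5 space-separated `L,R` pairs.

Answer: 37,241 241,249 249,223 223,31 31,15

Derivation:
Round 1 (k=31): L=37 R=241
Round 2 (k=37): L=241 R=249
Round 3 (k=31): L=249 R=223
Round 4 (k=1): L=223 R=31
Round 5 (k=23): L=31 R=15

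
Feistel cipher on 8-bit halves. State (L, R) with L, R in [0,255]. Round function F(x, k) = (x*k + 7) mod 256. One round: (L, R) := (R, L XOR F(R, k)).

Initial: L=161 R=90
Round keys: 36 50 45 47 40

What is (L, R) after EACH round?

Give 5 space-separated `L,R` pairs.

Round 1 (k=36): L=90 R=14
Round 2 (k=50): L=14 R=153
Round 3 (k=45): L=153 R=226
Round 4 (k=47): L=226 R=28
Round 5 (k=40): L=28 R=133

Answer: 90,14 14,153 153,226 226,28 28,133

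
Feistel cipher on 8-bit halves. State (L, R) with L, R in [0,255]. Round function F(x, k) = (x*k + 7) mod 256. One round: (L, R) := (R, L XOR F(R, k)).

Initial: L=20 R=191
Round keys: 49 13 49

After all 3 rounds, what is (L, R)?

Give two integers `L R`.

Answer: 30 71

Derivation:
Round 1 (k=49): L=191 R=130
Round 2 (k=13): L=130 R=30
Round 3 (k=49): L=30 R=71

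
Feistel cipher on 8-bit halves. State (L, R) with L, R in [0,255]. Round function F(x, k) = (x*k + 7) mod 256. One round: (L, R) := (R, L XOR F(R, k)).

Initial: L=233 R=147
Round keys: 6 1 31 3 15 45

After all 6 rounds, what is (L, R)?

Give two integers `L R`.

Round 1 (k=6): L=147 R=144
Round 2 (k=1): L=144 R=4
Round 3 (k=31): L=4 R=19
Round 4 (k=3): L=19 R=68
Round 5 (k=15): L=68 R=16
Round 6 (k=45): L=16 R=147

Answer: 16 147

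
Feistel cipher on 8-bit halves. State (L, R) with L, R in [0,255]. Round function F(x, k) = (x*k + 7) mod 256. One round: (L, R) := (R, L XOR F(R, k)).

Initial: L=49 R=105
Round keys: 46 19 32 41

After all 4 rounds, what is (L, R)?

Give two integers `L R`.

Answer: 147 56

Derivation:
Round 1 (k=46): L=105 R=212
Round 2 (k=19): L=212 R=170
Round 3 (k=32): L=170 R=147
Round 4 (k=41): L=147 R=56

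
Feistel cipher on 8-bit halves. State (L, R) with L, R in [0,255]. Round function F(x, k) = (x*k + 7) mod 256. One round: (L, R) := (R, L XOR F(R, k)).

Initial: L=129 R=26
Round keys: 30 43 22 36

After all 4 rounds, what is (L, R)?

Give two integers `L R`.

Answer: 147 36

Derivation:
Round 1 (k=30): L=26 R=146
Round 2 (k=43): L=146 R=151
Round 3 (k=22): L=151 R=147
Round 4 (k=36): L=147 R=36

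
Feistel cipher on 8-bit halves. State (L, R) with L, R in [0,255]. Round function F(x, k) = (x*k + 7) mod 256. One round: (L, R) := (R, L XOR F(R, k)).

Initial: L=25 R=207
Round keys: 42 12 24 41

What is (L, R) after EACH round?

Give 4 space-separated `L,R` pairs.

Round 1 (k=42): L=207 R=228
Round 2 (k=12): L=228 R=120
Round 3 (k=24): L=120 R=163
Round 4 (k=41): L=163 R=90

Answer: 207,228 228,120 120,163 163,90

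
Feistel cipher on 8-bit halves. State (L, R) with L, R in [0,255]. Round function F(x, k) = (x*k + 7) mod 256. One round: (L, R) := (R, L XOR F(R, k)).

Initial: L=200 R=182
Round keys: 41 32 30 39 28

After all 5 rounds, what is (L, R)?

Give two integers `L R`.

Answer: 54 15

Derivation:
Round 1 (k=41): L=182 R=229
Round 2 (k=32): L=229 R=17
Round 3 (k=30): L=17 R=224
Round 4 (k=39): L=224 R=54
Round 5 (k=28): L=54 R=15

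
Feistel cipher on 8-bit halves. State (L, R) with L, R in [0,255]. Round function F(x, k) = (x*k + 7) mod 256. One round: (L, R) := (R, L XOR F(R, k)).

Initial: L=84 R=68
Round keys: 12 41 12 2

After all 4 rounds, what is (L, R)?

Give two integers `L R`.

Answer: 172 249

Derivation:
Round 1 (k=12): L=68 R=99
Round 2 (k=41): L=99 R=166
Round 3 (k=12): L=166 R=172
Round 4 (k=2): L=172 R=249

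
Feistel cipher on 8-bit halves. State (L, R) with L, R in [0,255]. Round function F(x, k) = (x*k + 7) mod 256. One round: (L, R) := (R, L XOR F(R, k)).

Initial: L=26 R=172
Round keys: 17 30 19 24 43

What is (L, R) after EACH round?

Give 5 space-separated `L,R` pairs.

Answer: 172,105 105,249 249,235 235,246 246,178

Derivation:
Round 1 (k=17): L=172 R=105
Round 2 (k=30): L=105 R=249
Round 3 (k=19): L=249 R=235
Round 4 (k=24): L=235 R=246
Round 5 (k=43): L=246 R=178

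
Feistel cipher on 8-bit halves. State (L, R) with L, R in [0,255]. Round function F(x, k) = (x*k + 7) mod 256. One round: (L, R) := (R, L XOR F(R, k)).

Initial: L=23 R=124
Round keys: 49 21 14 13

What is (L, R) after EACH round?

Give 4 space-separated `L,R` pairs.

Answer: 124,212 212,23 23,157 157,23

Derivation:
Round 1 (k=49): L=124 R=212
Round 2 (k=21): L=212 R=23
Round 3 (k=14): L=23 R=157
Round 4 (k=13): L=157 R=23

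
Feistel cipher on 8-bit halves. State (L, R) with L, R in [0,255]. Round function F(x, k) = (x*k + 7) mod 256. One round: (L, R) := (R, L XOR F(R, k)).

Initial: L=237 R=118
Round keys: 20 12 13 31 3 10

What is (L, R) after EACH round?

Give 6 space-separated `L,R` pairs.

Round 1 (k=20): L=118 R=210
Round 2 (k=12): L=210 R=169
Round 3 (k=13): L=169 R=78
Round 4 (k=31): L=78 R=208
Round 5 (k=3): L=208 R=57
Round 6 (k=10): L=57 R=145

Answer: 118,210 210,169 169,78 78,208 208,57 57,145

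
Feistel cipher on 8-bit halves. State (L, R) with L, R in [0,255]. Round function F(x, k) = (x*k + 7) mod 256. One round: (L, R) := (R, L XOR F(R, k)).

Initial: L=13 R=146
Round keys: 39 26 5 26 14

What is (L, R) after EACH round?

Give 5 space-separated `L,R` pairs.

Round 1 (k=39): L=146 R=72
Round 2 (k=26): L=72 R=197
Round 3 (k=5): L=197 R=168
Round 4 (k=26): L=168 R=210
Round 5 (k=14): L=210 R=43

Answer: 146,72 72,197 197,168 168,210 210,43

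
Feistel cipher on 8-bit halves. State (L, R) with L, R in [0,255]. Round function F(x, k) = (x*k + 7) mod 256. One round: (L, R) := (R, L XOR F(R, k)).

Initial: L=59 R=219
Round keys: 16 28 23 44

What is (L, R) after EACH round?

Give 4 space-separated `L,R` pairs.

Answer: 219,140 140,140 140,23 23,119

Derivation:
Round 1 (k=16): L=219 R=140
Round 2 (k=28): L=140 R=140
Round 3 (k=23): L=140 R=23
Round 4 (k=44): L=23 R=119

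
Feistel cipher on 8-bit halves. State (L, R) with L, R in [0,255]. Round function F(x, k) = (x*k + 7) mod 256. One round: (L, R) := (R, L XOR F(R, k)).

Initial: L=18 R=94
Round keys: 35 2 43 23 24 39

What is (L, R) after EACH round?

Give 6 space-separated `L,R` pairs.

Answer: 94,243 243,179 179,235 235,151 151,196 196,116

Derivation:
Round 1 (k=35): L=94 R=243
Round 2 (k=2): L=243 R=179
Round 3 (k=43): L=179 R=235
Round 4 (k=23): L=235 R=151
Round 5 (k=24): L=151 R=196
Round 6 (k=39): L=196 R=116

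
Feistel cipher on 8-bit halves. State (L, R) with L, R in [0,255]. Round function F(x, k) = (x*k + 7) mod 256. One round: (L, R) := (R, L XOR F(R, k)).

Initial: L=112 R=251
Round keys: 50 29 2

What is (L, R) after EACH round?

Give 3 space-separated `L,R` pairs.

Answer: 251,125 125,203 203,224

Derivation:
Round 1 (k=50): L=251 R=125
Round 2 (k=29): L=125 R=203
Round 3 (k=2): L=203 R=224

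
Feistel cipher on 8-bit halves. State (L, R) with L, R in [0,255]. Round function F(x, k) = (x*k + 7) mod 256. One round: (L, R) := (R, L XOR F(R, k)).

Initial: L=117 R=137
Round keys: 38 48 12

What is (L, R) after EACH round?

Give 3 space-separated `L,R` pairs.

Answer: 137,40 40,14 14,135

Derivation:
Round 1 (k=38): L=137 R=40
Round 2 (k=48): L=40 R=14
Round 3 (k=12): L=14 R=135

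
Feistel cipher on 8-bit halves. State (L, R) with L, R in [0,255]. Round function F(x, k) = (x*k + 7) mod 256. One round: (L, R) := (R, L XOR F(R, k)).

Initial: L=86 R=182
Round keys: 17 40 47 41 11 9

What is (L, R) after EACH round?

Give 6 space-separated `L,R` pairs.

Round 1 (k=17): L=182 R=75
Round 2 (k=40): L=75 R=9
Round 3 (k=47): L=9 R=229
Round 4 (k=41): L=229 R=189
Round 5 (k=11): L=189 R=195
Round 6 (k=9): L=195 R=95

Answer: 182,75 75,9 9,229 229,189 189,195 195,95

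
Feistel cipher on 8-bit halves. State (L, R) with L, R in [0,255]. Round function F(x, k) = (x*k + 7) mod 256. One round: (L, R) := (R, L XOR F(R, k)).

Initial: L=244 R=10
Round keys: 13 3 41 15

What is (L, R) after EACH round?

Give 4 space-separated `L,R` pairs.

Round 1 (k=13): L=10 R=125
Round 2 (k=3): L=125 R=116
Round 3 (k=41): L=116 R=230
Round 4 (k=15): L=230 R=245

Answer: 10,125 125,116 116,230 230,245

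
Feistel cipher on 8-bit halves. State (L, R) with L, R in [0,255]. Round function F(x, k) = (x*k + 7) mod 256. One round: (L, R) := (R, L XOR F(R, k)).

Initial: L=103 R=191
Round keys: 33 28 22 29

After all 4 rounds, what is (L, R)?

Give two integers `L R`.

Answer: 174 33

Derivation:
Round 1 (k=33): L=191 R=193
Round 2 (k=28): L=193 R=156
Round 3 (k=22): L=156 R=174
Round 4 (k=29): L=174 R=33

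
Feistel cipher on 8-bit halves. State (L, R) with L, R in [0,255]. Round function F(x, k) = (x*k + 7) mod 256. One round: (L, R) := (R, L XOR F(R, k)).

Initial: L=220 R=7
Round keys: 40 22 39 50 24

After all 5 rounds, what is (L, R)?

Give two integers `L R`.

Answer: 245 85

Derivation:
Round 1 (k=40): L=7 R=195
Round 2 (k=22): L=195 R=206
Round 3 (k=39): L=206 R=170
Round 4 (k=50): L=170 R=245
Round 5 (k=24): L=245 R=85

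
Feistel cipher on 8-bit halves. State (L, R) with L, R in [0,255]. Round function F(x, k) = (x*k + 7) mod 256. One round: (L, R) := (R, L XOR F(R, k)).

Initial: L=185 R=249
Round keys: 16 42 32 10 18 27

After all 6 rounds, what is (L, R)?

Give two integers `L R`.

Answer: 36 152

Derivation:
Round 1 (k=16): L=249 R=46
Round 2 (k=42): L=46 R=106
Round 3 (k=32): L=106 R=105
Round 4 (k=10): L=105 R=75
Round 5 (k=18): L=75 R=36
Round 6 (k=27): L=36 R=152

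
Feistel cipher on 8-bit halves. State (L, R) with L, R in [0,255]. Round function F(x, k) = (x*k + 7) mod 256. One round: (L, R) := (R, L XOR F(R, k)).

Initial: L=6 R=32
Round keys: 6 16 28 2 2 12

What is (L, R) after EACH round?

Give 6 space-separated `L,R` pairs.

Round 1 (k=6): L=32 R=193
Round 2 (k=16): L=193 R=55
Round 3 (k=28): L=55 R=202
Round 4 (k=2): L=202 R=172
Round 5 (k=2): L=172 R=149
Round 6 (k=12): L=149 R=175

Answer: 32,193 193,55 55,202 202,172 172,149 149,175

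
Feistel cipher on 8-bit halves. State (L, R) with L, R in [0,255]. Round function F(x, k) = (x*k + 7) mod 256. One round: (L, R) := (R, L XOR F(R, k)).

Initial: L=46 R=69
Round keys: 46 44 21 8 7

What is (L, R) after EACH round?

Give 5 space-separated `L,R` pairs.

Round 1 (k=46): L=69 R=67
Round 2 (k=44): L=67 R=206
Round 3 (k=21): L=206 R=174
Round 4 (k=8): L=174 R=185
Round 5 (k=7): L=185 R=184

Answer: 69,67 67,206 206,174 174,185 185,184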